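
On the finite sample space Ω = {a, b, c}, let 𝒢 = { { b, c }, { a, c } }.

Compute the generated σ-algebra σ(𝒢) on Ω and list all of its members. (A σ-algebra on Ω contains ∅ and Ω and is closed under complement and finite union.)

σ(𝒢) (8 sets): { {}, { a }, { b }, { c }, { a, b }, { a, c }, { b, c }, Ω }

Derivation:
Start: 𝒢 ∪ {∅, Ω} = { {}, { a, c }, { b, c }, Ω }.
Step 1: 2 new —
  { a }  = Ω∖{ b, c }
  { b }  = Ω∖{ a, c }
  [6 total]
Step 2 adds 1:
  { a, b }  = { b } ∪ { a }
  [7 total]
Step 3. New:
  { c }  = Ω∖{ a, b }
  [8 total]
Step 4: already closed under ᶜ and ∪.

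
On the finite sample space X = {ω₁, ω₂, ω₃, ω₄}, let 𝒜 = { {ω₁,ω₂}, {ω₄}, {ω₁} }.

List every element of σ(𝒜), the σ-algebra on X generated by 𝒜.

Answer: σ(𝒜) = { {}, {ω₁}, {ω₂}, {ω₃}, {ω₄}, {ω₁,ω₂}, {ω₁,ω₃}, {ω₁,ω₄}, {ω₂,ω₃}, {ω₂,ω₄}, {ω₃,ω₄}, {ω₁,ω₂,ω₃}, {ω₁,ω₂,ω₄}, {ω₁,ω₃,ω₄}, {ω₂,ω₃,ω₄}, X }

Check:
Begin from { {}, {ω₁}, {ω₄}, {ω₁,ω₂}, X } (that is, 𝒜 plus ∅ and X).
Step 1. New:
  {ω₁,ω₄}  = {ω₄} ∪ {ω₁}
  {ω₃,ω₄}  = {ω₁,ω₂}ᶜ
  {ω₁,ω₂,ω₃}  = {ω₄}ᶜ
  {ω₁,ω₂,ω₄}  = {ω₁,ω₂} ∪ {ω₄}
  {ω₂,ω₃,ω₄}  = {ω₁}ᶜ
  (now 10)
Step 2. New:
  {ω₃}  = {ω₁,ω₂,ω₄}ᶜ
  {ω₂,ω₃}  = {ω₁,ω₄}ᶜ
  {ω₁,ω₃,ω₄}  = {ω₃,ω₄} ∪ {ω₁,ω₄}
  (now 13)
Step 3 (2 new):
  {ω₂}  = {ω₁,ω₃,ω₄}ᶜ
  {ω₁,ω₃}  = {ω₃} ∪ {ω₁}
  (now 15)
Step 4. New:
  {ω₂,ω₄}  = {ω₁,ω₃}ᶜ
  (now 16)
Step 5: already closed under ᶜ and ∪.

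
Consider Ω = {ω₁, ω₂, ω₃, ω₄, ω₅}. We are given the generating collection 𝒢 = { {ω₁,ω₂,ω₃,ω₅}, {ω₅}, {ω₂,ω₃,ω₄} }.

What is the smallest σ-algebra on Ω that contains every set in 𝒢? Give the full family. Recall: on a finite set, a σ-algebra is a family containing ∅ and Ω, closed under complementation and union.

Take S₀ = 𝒢 ∪ {∅, Ω} = { ∅, {ω₅}, {ω₂,ω₃,ω₄}, {ω₁,ω₂,ω₃,ω₅}, Ω }.
Iteration 1: 4 new —
  {ω₄}  = Ω∖{ω₁,ω₂,ω₃,ω₅}
  {ω₁,ω₅}  = Ω∖{ω₂,ω₃,ω₄}
  {ω₁,ω₂,ω₃,ω₄}  = Ω∖{ω₅}
  {ω₂,ω₃,ω₄,ω₅}  = {ω₂,ω₃,ω₄} ∪ {ω₅}
  |family| = 9
Iteration 2: +3 →
  {ω₁}  = Ω∖{ω₂,ω₃,ω₄,ω₅}
  {ω₄,ω₅}  = {ω₅} ∪ {ω₄}
  {ω₁,ω₄,ω₅}  = {ω₁,ω₅} ∪ {ω₄}
  |family| = 12
Iteration 3: +3 →
  {ω₁,ω₄}  = {ω₄} ∪ {ω₁}
  {ω₂,ω₃}  = Ω∖{ω₁,ω₄,ω₅}
  {ω₁,ω₂,ω₃}  = Ω∖{ω₄,ω₅}
  |family| = 15
Iteration 4: +1 →
  {ω₂,ω₃,ω₅}  = Ω∖{ω₁,ω₄}
  |family| = 16
Iteration 5: already closed under ᶜ and ∪.

Therefore σ(𝒢) = { ∅, {ω₁}, {ω₄}, {ω₅}, {ω₁,ω₄}, {ω₁,ω₅}, {ω₂,ω₃}, {ω₄,ω₅}, {ω₁,ω₂,ω₃}, {ω₁,ω₄,ω₅}, {ω₂,ω₃,ω₄}, {ω₂,ω₃,ω₅}, {ω₁,ω₂,ω₃,ω₄}, {ω₁,ω₂,ω₃,ω₅}, {ω₂,ω₃,ω₄,ω₅}, Ω } (|σ(𝒢)| = 16).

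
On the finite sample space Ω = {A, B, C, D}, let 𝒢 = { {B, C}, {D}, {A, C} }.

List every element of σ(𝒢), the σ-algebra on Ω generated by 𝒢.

Seed the family with 𝒢 together with ∅ and Ω: { {}, {D}, {A, C}, {B, C}, Ω }.
Iteration 1: 5 new —
  {A, D}  = Ω∖{B, C}
  {B, D}  = Ω∖{A, C}
  {A, B, C}  = Ω∖{D}
  {A, C, D}  = {A, C} ∪ {D}
  {B, C, D}  = {B, C} ∪ {D}
  (now 10)
Iteration 2 adds 3:
  {A}  = Ω∖{B, C, D}
  {B}  = Ω∖{A, C, D}
  {A, B, D}  = {A, D} ∪ {B, D}
  (now 13)
Iteration 3: +2 →
  {C}  = Ω∖{A, B, D}
  {A, B}  = {B} ∪ {A}
  (now 15)
Iteration 4 adds 1:
  {C, D}  = Ω∖{A, B}
  (now 16)
Iteration 5: already closed under ᶜ and ∪.

|σ(𝒢)| = 16.  σ(𝒢) = { {}, {A}, {B}, {C}, {D}, {A, B}, {A, C}, {A, D}, {B, C}, {B, D}, {C, D}, {A, B, C}, {A, B, D}, {A, C, D}, {B, C, D}, Ω }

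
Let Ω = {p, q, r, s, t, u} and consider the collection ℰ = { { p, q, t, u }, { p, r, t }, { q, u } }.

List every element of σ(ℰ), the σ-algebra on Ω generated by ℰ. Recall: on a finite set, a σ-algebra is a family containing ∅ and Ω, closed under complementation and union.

σ(ℰ) = { ∅, { r }, { s }, { p, t }, { q, u }, { r, s }, { p, r, t }, { p, s, t }, { q, r, u }, { q, s, u }, { p, q, t, u }, { p, r, s, t }, { q, r, s, u }, { p, q, r, t, u }, { p, q, s, t, u }, Ω }

Check:
Seed the family with ℰ together with ∅ and Ω: { ∅, { q, u }, { p, r, t }, { p, q, t, u }, Ω }.
Iteration 1: +4 →
  { r, s }  = { p, q, t, u }ᶜ
  { q, s, u }  = { p, r, t }ᶜ
  { p, r, s, t }  = { q, u }ᶜ
  { p, q, r, t, u }  = { p, r, t } ∪ { q, u }
  (now 9)
Iteration 2 (3 new):
  { s }  = { p, q, r, t, u }ᶜ
  { q, r, s, u }  = { q, s, u } ∪ { r, s }
  { p, q, s, t, u }  = { q, s, u } ∪ { p, q, t, u }
  (now 12)
Iteration 3. New:
  { r }  = { p, q, s, t, u }ᶜ
  { p, t }  = { q, r, s, u }ᶜ
  (now 14)
Iteration 4 (2 new):
  { p, s, t }  = { p, t } ∪ { s }
  { q, r, u }  = { r } ∪ { q, u }
  (now 16)
Iteration 5 adds nothing — fixpoint reached.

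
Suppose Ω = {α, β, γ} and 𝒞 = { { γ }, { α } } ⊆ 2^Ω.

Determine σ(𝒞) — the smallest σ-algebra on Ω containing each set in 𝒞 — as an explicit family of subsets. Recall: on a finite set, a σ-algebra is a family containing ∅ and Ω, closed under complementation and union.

σ(𝒞) (8 sets): { {  }, { α }, { β }, { γ }, { α, β }, { α, γ }, { β, γ }, Ω }

Check:
Seed the family with 𝒞 together with ∅ and Ω: { {  }, { α }, { γ }, Ω }.
Pass 1 adds 3:
  { α, β }  = Ω∖{ γ }
  { α, γ }  = { γ } ∪ { α }
  { β, γ }  = Ω∖{ α }
  (now 7)
Pass 2. New:
  { β }  = Ω∖{ α, γ }
  (now 8)
Pass 3: no new sets; the family is a σ-algebra.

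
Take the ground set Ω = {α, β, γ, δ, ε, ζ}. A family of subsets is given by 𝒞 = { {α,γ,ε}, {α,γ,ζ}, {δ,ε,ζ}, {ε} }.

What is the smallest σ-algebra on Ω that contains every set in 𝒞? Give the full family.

|σ(𝒞)| = 32.  σ(𝒞) = { ∅, {β}, {δ}, {ε}, {ζ}, {α,γ}, {β,δ}, {β,ε}, {β,ζ}, {δ,ε}, {δ,ζ}, {ε,ζ}, {α,β,γ}, {α,γ,δ}, {α,γ,ε}, {α,γ,ζ}, {β,δ,ε}, {β,δ,ζ}, {β,ε,ζ}, {δ,ε,ζ}, {α,β,γ,δ}, {α,β,γ,ε}, {α,β,γ,ζ}, {α,γ,δ,ε}, {α,γ,δ,ζ}, {α,γ,ε,ζ}, {β,δ,ε,ζ}, {α,β,γ,δ,ε}, {α,β,γ,δ,ζ}, {α,β,γ,ε,ζ}, {α,γ,δ,ε,ζ}, Ω }

Working:
Start: 𝒞 ∪ {∅, Ω} = { ∅, {ε}, {α,γ,ε}, {α,γ,ζ}, {δ,ε,ζ}, Ω }.
Pass 1 adds 6:
  {α,β,γ}  = complement {δ,ε,ζ}
  {β,δ,ε}  = complement {α,γ,ζ}
  {β,δ,ζ}  = complement {α,γ,ε}
  {α,γ,ε,ζ}  = {α,γ,ζ} ∪ {α,γ,ε}
  {α,β,γ,δ,ζ}  = complement {ε}
  {α,γ,δ,ε,ζ}  = {α,γ,ζ} ∪ {δ,ε,ζ}
  (now 12)
Pass 2. New:
  {β}  = complement {α,γ,δ,ε,ζ}
  {β,δ}  = complement {α,γ,ε,ζ}
  {α,β,γ,ε}  = {α,β,γ} ∪ {α,γ,ε}
  {α,β,γ,ζ}  = {α,β,γ} ∪ {α,γ,ζ}
  {β,δ,ε,ζ}  = {β,δ,ζ} ∪ {ε}
  {α,β,γ,δ,ε}  = {α,β,γ} ∪ {β,δ,ε}
  {α,β,γ,ε,ζ}  = {α,γ,ε,ζ} ∪ {α,β,γ}
  (now 19)
Pass 3. New:
  {δ}  = complement {α,β,γ,ε,ζ}
  {ζ}  = complement {α,β,γ,δ,ε}
  {α,γ}  = complement {β,δ,ε,ζ}
  {β,ε}  = {β} ∪ {ε}
  {δ,ε}  = complement {α,β,γ,ζ}
  {δ,ζ}  = complement {α,β,γ,ε}
  {α,β,γ,δ}  = {β,δ} ∪ {α,β,γ}
  (now 26)
Pass 4: +6 →
  {β,ζ}  = {β} ∪ {ζ}
  {ε,ζ}  = complement {α,β,γ,δ}
  {α,γ,δ}  = {α,γ} ∪ {δ}
  {β,ε,ζ}  = {β,ε} ∪ {ζ}
  {α,γ,δ,ε}  = {α,γ,ε} ∪ {δ,ε}
  {α,γ,δ,ζ}  = complement {β,ε}
  (now 32)
Pass 5: stable.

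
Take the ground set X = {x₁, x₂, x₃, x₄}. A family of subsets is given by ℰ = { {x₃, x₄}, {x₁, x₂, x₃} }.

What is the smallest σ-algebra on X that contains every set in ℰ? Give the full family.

|σ(ℰ)| = 8.  σ(ℰ) = { ∅, {x₃}, {x₄}, {x₁, x₂}, {x₃, x₄}, {x₁, x₂, x₃}, {x₁, x₂, x₄}, X }

Working:
Begin from { ∅, {x₃, x₄}, {x₁, x₂, x₃}, X } (that is, ℰ plus ∅ and X).
Pass 1: 2 new —
  {x₄}  = ᶜ of {x₁, x₂, x₃}
  {x₁, x₂}  = ᶜ of {x₃, x₄}
  [6 total]
Pass 2: 1 new —
  {x₁, x₂, x₄}  = {x₁, x₂} ∪ {x₄}
  [7 total]
Pass 3 (1 new):
  {x₃}  = ᶜ of {x₁, x₂, x₄}
  [8 total]
Pass 4: closed — nothing new.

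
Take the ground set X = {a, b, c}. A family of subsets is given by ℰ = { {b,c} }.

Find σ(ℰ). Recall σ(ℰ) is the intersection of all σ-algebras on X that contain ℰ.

Answer: σ(ℰ) = { {}, {a}, {b,c}, X }

Trace:
Begin from { {}, {b,c}, X } (that is, ℰ plus ∅ and X).
Step 1 adds 1:
  {a}  = complement {b,c}
  (now 4)
Step 2: stable.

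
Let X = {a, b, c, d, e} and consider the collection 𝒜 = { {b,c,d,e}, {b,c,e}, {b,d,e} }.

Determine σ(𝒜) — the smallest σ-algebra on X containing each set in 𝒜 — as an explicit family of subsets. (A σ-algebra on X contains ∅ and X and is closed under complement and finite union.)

Take S₀ = 𝒜 ∪ {∅, X} = { {}, {b,c,e}, {b,d,e}, {b,c,d,e}, X }.
Round 1 (3 new):
  {a}  = X∖{b,c,d,e}
  {a,c}  = X∖{b,d,e}
  {a,d}  = X∖{b,c,e}
  — 8 sets.
Round 2: +3 →
  {a,c,d}  = {a,d} ∪ {a,c}
  {a,b,c,e}  = {b,c,e} ∪ {a,c}
  {a,b,d,e}  = {a,d} ∪ {b,d,e}
  — 11 sets.
Round 3 (3 new):
  {c}  = X∖{a,b,d,e}
  {d}  = X∖{a,b,c,e}
  {b,e}  = X∖{a,c,d}
  — 14 sets.
Round 4: 2 new —
  {c,d}  = {c} ∪ {d}
  {a,b,e}  = {b,e} ∪ {a}
  — 16 sets.
Round 5: no new sets; the family is a σ-algebra.

σ(𝒜) = { {}, {a}, {c}, {d}, {a,c}, {a,d}, {b,e}, {c,d}, {a,b,e}, {a,c,d}, {b,c,e}, {b,d,e}, {a,b,c,e}, {a,b,d,e}, {b,c,d,e}, X }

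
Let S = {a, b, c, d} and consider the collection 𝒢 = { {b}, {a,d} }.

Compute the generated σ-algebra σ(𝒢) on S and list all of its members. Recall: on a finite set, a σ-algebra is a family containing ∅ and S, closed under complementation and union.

σ(𝒢) (8 sets): { {}, {b}, {c}, {a,d}, {b,c}, {a,b,d}, {a,c,d}, S }

Trace:
Begin from { {}, {b}, {a,d}, S } (that is, 𝒢 plus ∅ and S).
Iteration 1: +3 →
  {b,c}  = S∖{a,d}
  {a,b,d}  = {b} ∪ {a,d}
  {a,c,d}  = S∖{b}
  |family| = 7
Iteration 2. New:
  {c}  = S∖{a,b,d}
  |family| = 8
Iteration 3: no new sets; the family is a σ-algebra.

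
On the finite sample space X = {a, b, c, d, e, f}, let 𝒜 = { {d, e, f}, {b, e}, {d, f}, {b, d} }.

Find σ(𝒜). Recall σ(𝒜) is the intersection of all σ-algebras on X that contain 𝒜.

Seed the family with 𝒜 together with ∅ and X: { {}, {b, d}, {b, e}, {d, f}, {d, e, f}, X }.
Pass 1: +7 →
  {a, b, c}  = complement {d, e, f}
  {b, d, e}  = {b, e} ∪ {b, d}
  {b, d, f}  = {d, f} ∪ {b, d}
  {a, b, c, e}  = complement {d, f}
  {a, c, d, f}  = complement {b, e}
  {a, c, e, f}  = complement {b, d}
  {b, d, e, f}  = {b, e} ∪ {d, f}
Pass 2. New:
  {a, c}  = complement {b, d, e, f}
  {a, c, e}  = complement {b, d, f}
  {a, c, f}  = complement {b, d, e}
  {a, b, c, d}  = {a, b, c} ∪ {b, d}
  {a, b, c, d, e}  = {a, b, c} ∪ {b, d, e}
  {a, b, c, d, f}  = {b, d, f} ∪ {a, b, c}
  {a, b, c, e, f}  = {a, c, e, f} ∪ {b, e}
  {a, c, d, e, f}  = {a, c, e, f} ∪ {a, c, d, f}
Pass 3: +6 →
  {b}  = complement {a, c, d, e, f}
  {d}  = complement {a, b, c, e, f}
  {e}  = complement {a, b, c, d, f}
  {f}  = complement {a, b, c, d, e}
  {e, f}  = complement {a, b, c, d}
  {a, b, c, f}  = {a, c, f} ∪ {a, b, c}
Pass 4 (5 new):
  {b, f}  = {b} ∪ {f}
  {d, e}  = complement {a, b, c, f}
  {a, c, d}  = {a, c} ∪ {d}
  {b, e, f}  = {b, e} ∪ {e, f}
  {a, c, d, e}  = {a, c, e} ∪ {d}
Pass 5 adds nothing — fixpoint reached.

Hence σ(𝒜) has 32 members: { {}, {b}, {d}, {e}, {f}, {a, c}, {b, d}, {b, e}, {b, f}, {d, e}, {d, f}, {e, f}, {a, b, c}, {a, c, d}, {a, c, e}, {a, c, f}, {b, d, e}, {b, d, f}, {b, e, f}, {d, e, f}, {a, b, c, d}, {a, b, c, e}, {a, b, c, f}, {a, c, d, e}, {a, c, d, f}, {a, c, e, f}, {b, d, e, f}, {a, b, c, d, e}, {a, b, c, d, f}, {a, b, c, e, f}, {a, c, d, e, f}, X }.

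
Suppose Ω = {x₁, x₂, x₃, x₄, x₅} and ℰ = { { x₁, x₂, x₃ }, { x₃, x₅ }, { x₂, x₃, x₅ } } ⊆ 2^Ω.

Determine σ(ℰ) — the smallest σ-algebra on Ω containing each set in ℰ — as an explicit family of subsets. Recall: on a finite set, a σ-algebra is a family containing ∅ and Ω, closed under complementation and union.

Seed the family with ℰ together with ∅ and Ω: { ∅, { x₃, x₅ }, { x₁, x₂, x₃ }, { x₂, x₃, x₅ }, Ω }.
Pass 1. New:
  { x₁, x₄ }  = { x₂, x₃, x₅ }ᶜ
  { x₄, x₅ }  = { x₁, x₂, x₃ }ᶜ
  { x₁, x₂, x₄ }  = { x₃, x₅ }ᶜ
  { x₁, x₂, x₃, x₅ }  = { x₂, x₃, x₅ } ∪ { x₁, x₂, x₃ }
  [9 total]
Pass 2 (7 new):
  { x₄ }  = { x₁, x₂, x₃, x₅ }ᶜ
  { x₁, x₄, x₅ }  = { x₄, x₅ } ∪ { x₁, x₄ }
  { x₃, x₄, x₅ }  = { x₄, x₅ } ∪ { x₃, x₅ }
  { x₁, x₂, x₃, x₄ }  = { x₁, x₂, x₃ } ∪ { x₁, x₂, x₄ }
  { x₁, x₂, x₄, x₅ }  = { x₁, x₂, x₄ } ∪ { x₄, x₅ }
  { x₁, x₃, x₄, x₅ }  = { x₁, x₄ } ∪ { x₃, x₅ }
  { x₂, x₃, x₄, x₅ }  = { x₄, x₅ } ∪ { x₂, x₃, x₅ }
  [16 total]
Pass 3. New:
  { x₁ }  = { x₂, x₃, x₄, x₅ }ᶜ
  { x₂ }  = { x₁, x₃, x₄, x₅ }ᶜ
  { x₃ }  = { x₁, x₂, x₄, x₅ }ᶜ
  { x₅ }  = { x₁, x₂, x₃, x₄ }ᶜ
  { x₁, x₂ }  = { x₃, x₄, x₅ }ᶜ
  { x₂, x₃ }  = { x₁, x₄, x₅ }ᶜ
  [22 total]
Pass 4 adds 10:
  { x₁, x₃ }  = { x₃ } ∪ { x₁ }
  { x₁, x₅ }  = { x₅ } ∪ { x₁ }
  { x₂, x₄ }  = { x₂ } ∪ { x₄ }
  { x₂, x₅ }  = { x₂ } ∪ { x₅ }
  { x₃, x₄ }  = { x₃ } ∪ { x₄ }
  { x₁, x₂, x₅ }  = { x₁, x₂ } ∪ { x₅ }
  { x₁, x₃, x₄ }  = { x₃ } ∪ { x₁, x₄ }
  { x₁, x₃, x₅ }  = { x₃, x₅ } ∪ { x₁ }
  { x₂, x₃, x₄ }  = { x₂, x₃ } ∪ { x₄ }
  { x₂, x₄, x₅ }  = { x₂ } ∪ { x₄, x₅ }
  [32 total]
Pass 5 adds nothing — fixpoint reached.

|σ(ℰ)| = 32.  σ(ℰ) = { ∅, { x₁ }, { x₂ }, { x₃ }, { x₄ }, { x₅ }, { x₁, x₂ }, { x₁, x₃ }, { x₁, x₄ }, { x₁, x₅ }, { x₂, x₃ }, { x₂, x₄ }, { x₂, x₅ }, { x₃, x₄ }, { x₃, x₅ }, { x₄, x₅ }, { x₁, x₂, x₃ }, { x₁, x₂, x₄ }, { x₁, x₂, x₅ }, { x₁, x₃, x₄ }, { x₁, x₃, x₅ }, { x₁, x₄, x₅ }, { x₂, x₃, x₄ }, { x₂, x₃, x₅ }, { x₂, x₄, x₅ }, { x₃, x₄, x₅ }, { x₁, x₂, x₃, x₄ }, { x₁, x₂, x₃, x₅ }, { x₁, x₂, x₄, x₅ }, { x₁, x₃, x₄, x₅ }, { x₂, x₃, x₄, x₅ }, Ω }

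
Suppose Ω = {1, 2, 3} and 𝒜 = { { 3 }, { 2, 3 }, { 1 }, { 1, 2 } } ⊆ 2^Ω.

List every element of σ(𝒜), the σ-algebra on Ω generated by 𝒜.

Begin from { {  }, { 1 }, { 3 }, { 1, 2 }, { 2, 3 }, Ω } (that is, 𝒜 plus ∅ and Ω).
Step 1 (1 new):
  { 1, 3 }  = { 3 } ∪ { 1 }
  [7 total]
Step 2 (1 new):
  { 2 }  = ᶜ of { 1, 3 }
  [8 total]
Step 3: already closed under ᶜ and ∪.

Hence σ(𝒜) has 8 members: { {  }, { 1 }, { 2 }, { 3 }, { 1, 2 }, { 1, 3 }, { 2, 3 }, Ω }.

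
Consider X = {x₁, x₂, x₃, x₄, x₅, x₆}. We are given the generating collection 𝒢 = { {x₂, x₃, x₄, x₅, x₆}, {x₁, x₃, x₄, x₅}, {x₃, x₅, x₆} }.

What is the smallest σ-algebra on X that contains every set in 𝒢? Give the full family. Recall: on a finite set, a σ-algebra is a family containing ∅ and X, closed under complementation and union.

σ(𝒢) = { ∅, {x₁}, {x₂}, {x₄}, {x₆}, {x₁, x₂}, {x₁, x₄}, {x₁, x₆}, {x₂, x₄}, {x₂, x₆}, {x₃, x₅}, {x₄, x₆}, {x₁, x₂, x₄}, {x₁, x₂, x₆}, {x₁, x₃, x₅}, {x₁, x₄, x₆}, {x₂, x₃, x₅}, {x₂, x₄, x₆}, {x₃, x₄, x₅}, {x₃, x₅, x₆}, {x₁, x₂, x₃, x₅}, {x₁, x₂, x₄, x₆}, {x₁, x₃, x₄, x₅}, {x₁, x₃, x₅, x₆}, {x₂, x₃, x₄, x₅}, {x₂, x₃, x₅, x₆}, {x₃, x₄, x₅, x₆}, {x₁, x₂, x₃, x₄, x₅}, {x₁, x₂, x₃, x₅, x₆}, {x₁, x₃, x₄, x₅, x₆}, {x₂, x₃, x₄, x₅, x₆}, X }

Check:
Seed the family with 𝒢 together with ∅ and X: { ∅, {x₃, x₅, x₆}, {x₁, x₃, x₄, x₅}, {x₂, x₃, x₄, x₅, x₆}, X }.
Round 1: +4 →
  {x₁}  = complement {x₂, x₃, x₄, x₅, x₆}
  {x₂, x₆}  = complement {x₁, x₃, x₄, x₅}
  {x₁, x₂, x₄}  = complement {x₃, x₅, x₆}
  {x₁, x₃, x₄, x₅, x₆}  = {x₁, x₃, x₄, x₅} ∪ {x₃, x₅, x₆}
  — 9 sets.
Round 2 (6 new):
  {x₂}  = complement {x₁, x₃, x₄, x₅, x₆}
  {x₁, x₂, x₆}  = {x₂, x₆} ∪ {x₁}
  {x₁, x₂, x₄, x₆}  = {x₂, x₆} ∪ {x₁, x₂, x₄}
  {x₁, x₃, x₅, x₆}  = {x₃, x₅, x₆} ∪ {x₁}
  {x₂, x₃, x₅, x₆}  = {x₂, x₆} ∪ {x₃, x₅, x₆}
  {x₁, x₂, x₃, x₄, x₅}  = {x₁, x₂, x₄} ∪ {x₁, x₃, x₄, x₅}
  — 15 sets.
Round 3: +7 →
  {x₆}  = complement {x₁, x₂, x₃, x₄, x₅}
  {x₁, x₂}  = {x₂} ∪ {x₁}
  {x₁, x₄}  = complement {x₂, x₃, x₅, x₆}
  {x₂, x₄}  = complement {x₁, x₃, x₅, x₆}
  {x₃, x₅}  = complement {x₁, x₂, x₄, x₆}
  {x₃, x₄, x₅}  = complement {x₁, x₂, x₆}
  {x₁, x₂, x₃, x₅, x₆}  = {x₁, x₃, x₅, x₆} ∪ {x₂}
  — 22 sets.
Round 4: +9 →
  {x₄}  = complement {x₁, x₂, x₃, x₅, x₆}
  {x₁, x₆}  = {x₆} ∪ {x₁}
  {x₁, x₃, x₅}  = {x₃, x₅} ∪ {x₁}
  {x₁, x₄, x₆}  = {x₁, x₄} ∪ {x₆}
  {x₂, x₃, x₅}  = {x₂} ∪ {x₃, x₅}
  {x₂, x₄, x₆}  = {x₂, x₄} ∪ {x₂, x₆}
  {x₁, x₂, x₃, x₅}  = {x₃, x₅} ∪ {x₁, x₂}
  {x₂, x₃, x₄, x₅}  = {x₃, x₄, x₅} ∪ {x₂}
  {x₃, x₄, x₅, x₆}  = complement {x₁, x₂}
  — 31 sets.
Round 5: 1 new —
  {x₄, x₆}  = complement {x₁, x₂, x₃, x₅}
  — 32 sets.
Round 6: already closed under ᶜ and ∪.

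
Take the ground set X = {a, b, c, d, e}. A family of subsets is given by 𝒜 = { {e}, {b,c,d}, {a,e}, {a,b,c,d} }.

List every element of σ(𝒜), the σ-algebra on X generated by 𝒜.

Begin from { {}, {e}, {a,e}, {b,c,d}, {a,b,c,d}, X } (that is, 𝒜 plus ∅ and X).
Iteration 1: +1 →
  {b,c,d,e}  = {b,c,d} ∪ {e}
  — 7 sets.
Iteration 2 adds 1:
  {a}  = {b,c,d,e}ᶜ
  — 8 sets.
Iteration 3: no new sets; the family is a σ-algebra.

|σ(𝒜)| = 8.  σ(𝒜) = { {}, {a}, {e}, {a,e}, {b,c,d}, {a,b,c,d}, {b,c,d,e}, X }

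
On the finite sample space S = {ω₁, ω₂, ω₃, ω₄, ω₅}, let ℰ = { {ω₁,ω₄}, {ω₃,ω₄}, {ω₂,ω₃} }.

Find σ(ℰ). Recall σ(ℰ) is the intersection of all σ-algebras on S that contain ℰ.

σ(ℰ) = { {}, {ω₁}, {ω₂}, {ω₃}, {ω₄}, {ω₅}, {ω₁,ω₂}, {ω₁,ω₃}, {ω₁,ω₄}, {ω₁,ω₅}, {ω₂,ω₃}, {ω₂,ω₄}, {ω₂,ω₅}, {ω₃,ω₄}, {ω₃,ω₅}, {ω₄,ω₅}, {ω₁,ω₂,ω₃}, {ω₁,ω₂,ω₄}, {ω₁,ω₂,ω₅}, {ω₁,ω₃,ω₄}, {ω₁,ω₃,ω₅}, {ω₁,ω₄,ω₅}, {ω₂,ω₃,ω₄}, {ω₂,ω₃,ω₅}, {ω₂,ω₄,ω₅}, {ω₃,ω₄,ω₅}, {ω₁,ω₂,ω₃,ω₄}, {ω₁,ω₂,ω₃,ω₅}, {ω₁,ω₂,ω₄,ω₅}, {ω₁,ω₃,ω₄,ω₅}, {ω₂,ω₃,ω₄,ω₅}, S }

Trace:
Begin from { {}, {ω₁,ω₄}, {ω₂,ω₃}, {ω₃,ω₄}, S } (that is, ℰ plus ∅ and S).
Pass 1: 6 new —
  {ω₁,ω₂,ω₅}  = S∖{ω₃,ω₄}
  {ω₁,ω₃,ω₄}  = {ω₃,ω₄} ∪ {ω₁,ω₄}
  {ω₁,ω₄,ω₅}  = S∖{ω₂,ω₃}
  {ω₂,ω₃,ω₄}  = {ω₃,ω₄} ∪ {ω₂,ω₃}
  {ω₂,ω₃,ω₅}  = S∖{ω₁,ω₄}
  {ω₁,ω₂,ω₃,ω₄}  = {ω₂,ω₃} ∪ {ω₁,ω₄}
  (now 11)
Pass 2: 7 new —
  {ω₅}  = S∖{ω₁,ω₂,ω₃,ω₄}
  {ω₁,ω₅}  = S∖{ω₂,ω₃,ω₄}
  {ω₂,ω₅}  = S∖{ω₁,ω₃,ω₄}
  {ω₁,ω₂,ω₃,ω₅}  = {ω₁,ω₂,ω₅} ∪ {ω₂,ω₃,ω₅}
  {ω₁,ω₂,ω₄,ω₅}  = {ω₁,ω₄,ω₅} ∪ {ω₁,ω₂,ω₅}
  {ω₁,ω₃,ω₄,ω₅}  = {ω₁,ω₄,ω₅} ∪ {ω₃,ω₄}
  {ω₂,ω₃,ω₄,ω₅}  = {ω₃,ω₄} ∪ {ω₂,ω₃,ω₅}
  (now 18)
Pass 3. New:
  {ω₁}  = S∖{ω₂,ω₃,ω₄,ω₅}
  {ω₂}  = S∖{ω₁,ω₃,ω₄,ω₅}
  {ω₃}  = S∖{ω₁,ω₂,ω₄,ω₅}
  {ω₄}  = S∖{ω₁,ω₂,ω₃,ω₅}
  {ω₃,ω₄,ω₅}  = {ω₃,ω₄} ∪ {ω₅}
  (now 23)
Pass 4 (9 new):
  {ω₁,ω₂}  = S∖{ω₃,ω₄,ω₅}
  {ω₁,ω₃}  = {ω₃} ∪ {ω₁}
  {ω₂,ω₄}  = {ω₂} ∪ {ω₄}
  {ω₃,ω₅}  = {ω₅} ∪ {ω₃}
  {ω₄,ω₅}  = {ω₅} ∪ {ω₄}
  {ω₁,ω₂,ω₃}  = {ω₂,ω₃} ∪ {ω₁}
  {ω₁,ω₂,ω₄}  = {ω₂} ∪ {ω₁,ω₄}
  {ω₁,ω₃,ω₅}  = {ω₃} ∪ {ω₁,ω₅}
  {ω₂,ω₄,ω₅}  = {ω₂,ω₅} ∪ {ω₄}
  (now 32)
Pass 5 adds nothing — fixpoint reached.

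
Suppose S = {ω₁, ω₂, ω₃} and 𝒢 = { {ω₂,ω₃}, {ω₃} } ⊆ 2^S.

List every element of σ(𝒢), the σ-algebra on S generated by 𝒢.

|σ(𝒢)| = 8.  σ(𝒢) = { ∅, {ω₁}, {ω₂}, {ω₃}, {ω₁,ω₂}, {ω₁,ω₃}, {ω₂,ω₃}, S }

Working:
Begin from { ∅, {ω₃}, {ω₂,ω₃}, S } (that is, 𝒢 plus ∅ and S).
Round 1. New:
  {ω₁}  = S∖{ω₂,ω₃}
  {ω₁,ω₂}  = S∖{ω₃}
  |family| = 6
Round 2: 1 new —
  {ω₁,ω₃}  = {ω₃} ∪ {ω₁}
  |family| = 7
Round 3: 1 new —
  {ω₂}  = S∖{ω₁,ω₃}
  |family| = 8
Round 4: stable.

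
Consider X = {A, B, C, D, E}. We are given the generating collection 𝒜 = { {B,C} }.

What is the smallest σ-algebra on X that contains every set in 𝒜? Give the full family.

σ(𝒜) (4 sets): { ∅, {B,C}, {A,D,E}, X }

Trace:
Begin from { ∅, {B,C}, X } (that is, 𝒜 plus ∅ and X).
Pass 1 (1 new):
  {A,D,E}  = X∖{B,C}
  |family| = 4
After Pass 2 the family is unchanged; done.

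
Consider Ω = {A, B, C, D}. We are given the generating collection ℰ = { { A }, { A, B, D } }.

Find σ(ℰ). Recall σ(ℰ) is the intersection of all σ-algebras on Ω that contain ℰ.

Begin from { {  }, { A }, { A, B, D }, Ω } (that is, ℰ plus ∅ and Ω).
Step 1: +2 →
  { C }  = ᶜ of { A, B, D }
  { B, C, D }  = ᶜ of { A }
  [6 total]
Step 2: +1 →
  { A, C }  = { C } ∪ { A }
  [7 total]
Step 3 (1 new):
  { B, D }  = ᶜ of { A, C }
  [8 total]
Step 4: closed — nothing new.

Hence σ(ℰ) has 8 members: { {  }, { A }, { C }, { A, C }, { B, D }, { A, B, D }, { B, C, D }, Ω }.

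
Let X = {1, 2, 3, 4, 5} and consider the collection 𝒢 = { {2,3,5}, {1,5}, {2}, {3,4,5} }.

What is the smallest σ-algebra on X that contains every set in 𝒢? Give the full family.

Answer: σ(𝒢) = { {}, {1}, {2}, {3}, {4}, {5}, {1,2}, {1,3}, {1,4}, {1,5}, {2,3}, {2,4}, {2,5}, {3,4}, {3,5}, {4,5}, {1,2,3}, {1,2,4}, {1,2,5}, {1,3,4}, {1,3,5}, {1,4,5}, {2,3,4}, {2,3,5}, {2,4,5}, {3,4,5}, {1,2,3,4}, {1,2,3,5}, {1,2,4,5}, {1,3,4,5}, {2,3,4,5}, X }

Check:
Initial family (6 sets): { {}, {2}, {1,5}, {2,3,5}, {3,4,5}, X }.
Iteration 1 adds 7:
  {1,2}  = ᶜ of {3,4,5}
  {1,4}  = ᶜ of {2,3,5}
  {1,2,5}  = {1,5} ∪ {2}
  {2,3,4}  = ᶜ of {1,5}
  {1,2,3,5}  = {2,3,5} ∪ {1,5}
  {1,3,4,5}  = ᶜ of {2}
  {2,3,4,5}  = {3,4,5} ∪ {2,3,5}
Iteration 2 (7 new):
  {1}  = ᶜ of {2,3,4,5}
  {4}  = ᶜ of {1,2,3,5}
  {3,4}  = ᶜ of {1,2,5}
  {1,2,4}  = {1,2} ∪ {1,4}
  {1,4,5}  = {1,4} ∪ {1,5}
  {1,2,3,4}  = {2,3,4} ∪ {1,2}
  {1,2,4,5}  = {1,2,5} ∪ {1,4}
Iteration 3. New:
  {3}  = ᶜ of {1,2,4,5}
  {5}  = ᶜ of {1,2,3,4}
  {2,3}  = ᶜ of {1,4,5}
  {2,4}  = {2} ∪ {4}
  {3,5}  = ᶜ of {1,2,4}
  {1,3,4}  = {3,4} ∪ {1,4}
Iteration 4. New:
  {1,3}  = {3} ∪ {1}
  {2,5}  = ᶜ of {1,3,4}
  {4,5}  = {5} ∪ {4}
  {1,2,3}  = {1,2} ∪ {3}
  {1,3,5}  = ᶜ of {2,4}
  {2,4,5}  = {5} ∪ {2,4}
Iteration 5: stable.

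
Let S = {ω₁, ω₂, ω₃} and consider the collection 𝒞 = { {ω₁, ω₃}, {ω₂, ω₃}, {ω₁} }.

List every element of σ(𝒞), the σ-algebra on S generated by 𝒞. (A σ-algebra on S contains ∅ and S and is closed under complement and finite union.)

σ(𝒞) = { ∅, {ω₁}, {ω₂}, {ω₃}, {ω₁, ω₂}, {ω₁, ω₃}, {ω₂, ω₃}, S }

Derivation:
Begin from { ∅, {ω₁}, {ω₁, ω₃}, {ω₂, ω₃}, S } (that is, 𝒞 plus ∅ and S).
Step 1. New:
  {ω₂}  = S∖{ω₁, ω₃}
Step 2 adds 1:
  {ω₁, ω₂}  = {ω₂} ∪ {ω₁}
Step 3: 1 new —
  {ω₃}  = S∖{ω₁, ω₂}
Step 4: stable.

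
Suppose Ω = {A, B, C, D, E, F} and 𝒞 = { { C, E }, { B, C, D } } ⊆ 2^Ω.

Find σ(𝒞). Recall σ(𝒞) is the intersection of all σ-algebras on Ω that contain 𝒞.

Begin from { {}, { C, E }, { B, C, D }, Ω } (that is, 𝒞 plus ∅ and Ω).
Step 1: +3 →
  { A, E, F }  = complement { B, C, D }
  { A, B, D, F }  = complement { C, E }
  { B, C, D, E }  = { C, E } ∪ { B, C, D }
Step 2. New:
  { A, F }  = complement { B, C, D, E }
  { A, C, E, F }  = { A, E, F } ∪ { C, E }
  { A, B, C, D, F }  = { A, B, D, F } ∪ { B, C, D }
  { A, B, D, E, F }  = { A, B, D, F } ∪ { A, E, F }
Step 3 adds 3:
  { C }  = complement { A, B, D, E, F }
  { E }  = complement { A, B, C, D, F }
  { B, D }  = complement { A, C, E, F }
Step 4 (2 new):
  { A, C, F }  = { C } ∪ { A, F }
  { B, D, E }  = { B, D } ∪ { E }
Step 5: no new sets; the family is a σ-algebra.

|σ(𝒞)| = 16.  σ(𝒞) = { {}, { C }, { E }, { A, F }, { B, D }, { C, E }, { A, C, F }, { A, E, F }, { B, C, D }, { B, D, E }, { A, B, D, F }, { A, C, E, F }, { B, C, D, E }, { A, B, C, D, F }, { A, B, D, E, F }, Ω }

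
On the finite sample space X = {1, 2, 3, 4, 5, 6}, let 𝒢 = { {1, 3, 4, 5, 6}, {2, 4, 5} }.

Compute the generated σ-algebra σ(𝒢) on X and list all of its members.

Answer: σ(𝒢) = { ∅, {2}, {4, 5}, {1, 3, 6}, {2, 4, 5}, {1, 2, 3, 6}, {1, 3, 4, 5, 6}, X }

Trace:
Seed the family with 𝒢 together with ∅ and X: { ∅, {2, 4, 5}, {1, 3, 4, 5, 6}, X }.
Step 1 adds 2:
  {2}  = complement {1, 3, 4, 5, 6}
  {1, 3, 6}  = complement {2, 4, 5}
Step 2. New:
  {1, 2, 3, 6}  = {1, 3, 6} ∪ {2}
Step 3 adds 1:
  {4, 5}  = complement {1, 2, 3, 6}
After Step 4 the family is unchanged; done.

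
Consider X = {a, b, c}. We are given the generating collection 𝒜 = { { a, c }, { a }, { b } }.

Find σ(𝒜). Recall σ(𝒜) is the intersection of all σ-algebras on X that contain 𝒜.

Initial family (5 sets): { ∅, { a }, { b }, { a, c }, X }.
Step 1. New:
  { a, b }  = { b } ∪ { a }
  { b, c }  = X∖{ a }
  — 7 sets.
Step 2: +1 →
  { c }  = X∖{ a, b }
  — 8 sets.
Step 3: closed — nothing new.

|σ(𝒜)| = 8.  σ(𝒜) = { ∅, { a }, { b }, { c }, { a, b }, { a, c }, { b, c }, X }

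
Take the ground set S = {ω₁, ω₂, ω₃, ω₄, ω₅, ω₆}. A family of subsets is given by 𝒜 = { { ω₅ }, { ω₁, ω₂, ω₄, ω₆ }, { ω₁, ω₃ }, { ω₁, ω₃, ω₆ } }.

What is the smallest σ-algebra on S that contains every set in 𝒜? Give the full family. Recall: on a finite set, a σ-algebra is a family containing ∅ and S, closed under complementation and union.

Start: 𝒜 ∪ {∅, S} = { {}, { ω₅ }, { ω₁, ω₃ }, { ω₁, ω₃, ω₆ }, { ω₁, ω₂, ω₄, ω₆ }, S }.
Pass 1 adds 7:
  { ω₃, ω₅ }  = { ω₁, ω₂, ω₄, ω₆ }ᶜ
  { ω₁, ω₃, ω₅ }  = { ω₁, ω₃ } ∪ { ω₅ }
  { ω₂, ω₄, ω₅ }  = { ω₁, ω₃, ω₆ }ᶜ
  { ω₁, ω₃, ω₅, ω₆ }  = { ω₁, ω₃, ω₆ } ∪ { ω₅ }
  { ω₂, ω₄, ω₅, ω₆ }  = { ω₁, ω₃ }ᶜ
  { ω₁, ω₂, ω₃, ω₄, ω₆ }  = { ω₅ }ᶜ
  { ω₁, ω₂, ω₄, ω₅, ω₆ }  = { ω₁, ω₂, ω₄, ω₆ } ∪ { ω₅ }
  [13 total]
Pass 2: 6 new —
  { ω₃ }  = { ω₁, ω₂, ω₄, ω₅, ω₆ }ᶜ
  { ω₂, ω₄ }  = { ω₁, ω₃, ω₅, ω₆ }ᶜ
  { ω₂, ω₄, ω₆ }  = { ω₁, ω₃, ω₅ }ᶜ
  { ω₂, ω₃, ω₄, ω₅ }  = { ω₃, ω₅ } ∪ { ω₂, ω₄, ω₅ }
  { ω₁, ω₂, ω₃, ω₄, ω₅ }  = { ω₁, ω₃, ω₅ } ∪ { ω₂, ω₄, ω₅ }
  { ω₂, ω₃, ω₄, ω₅, ω₆ }  = { ω₂, ω₄, ω₅, ω₆ } ∪ { ω₃, ω₅ }
  [19 total]
Pass 3. New:
  { ω₁ }  = { ω₂, ω₃, ω₄, ω₅, ω₆ }ᶜ
  { ω₆ }  = { ω₁, ω₂, ω₃, ω₄, ω₅ }ᶜ
  { ω₁, ω₆ }  = { ω₂, ω₃, ω₄, ω₅ }ᶜ
  { ω₂, ω₃, ω₄ }  = { ω₂, ω₄ } ∪ { ω₃ }
  { ω₁, ω₂, ω₃, ω₄ }  = { ω₁, ω₃ } ∪ { ω₂, ω₄ }
  { ω₂, ω₃, ω₄, ω₆ }  = { ω₂, ω₄, ω₆ } ∪ { ω₃ }
  [25 total]
Pass 4 adds 7:
  { ω₁, ω₅ }  = { ω₂, ω₃, ω₄, ω₆ }ᶜ
  { ω₃, ω₆ }  = { ω₆ } ∪ { ω₃ }
  { ω₅, ω₆ }  = { ω₁, ω₂, ω₃, ω₄ }ᶜ
  { ω₁, ω₂, ω₄ }  = { ω₂, ω₄ } ∪ { ω₁ }
  { ω₁, ω₅, ω₆ }  = { ω₂, ω₃, ω₄ }ᶜ
  { ω₃, ω₅, ω₆ }  = { ω₆ } ∪ { ω₃, ω₅ }
  { ω₁, ω₂, ω₄, ω₅ }  = { ω₂, ω₄, ω₅ } ∪ { ω₁ }
  [32 total]
Pass 5: already closed under ᶜ and ∪.

σ(𝒜) = { {}, { ω₁ }, { ω₃ }, { ω₅ }, { ω₆ }, { ω₁, ω₃ }, { ω₁, ω₅ }, { ω₁, ω₆ }, { ω₂, ω₄ }, { ω₃, ω₅ }, { ω₃, ω₆ }, { ω₅, ω₆ }, { ω₁, ω₂, ω₄ }, { ω₁, ω₃, ω₅ }, { ω₁, ω₃, ω₆ }, { ω₁, ω₅, ω₆ }, { ω₂, ω₃, ω₄ }, { ω₂, ω₄, ω₅ }, { ω₂, ω₄, ω₆ }, { ω₃, ω₅, ω₆ }, { ω₁, ω₂, ω₃, ω₄ }, { ω₁, ω₂, ω₄, ω₅ }, { ω₁, ω₂, ω₄, ω₆ }, { ω₁, ω₃, ω₅, ω₆ }, { ω₂, ω₃, ω₄, ω₅ }, { ω₂, ω₃, ω₄, ω₆ }, { ω₂, ω₄, ω₅, ω₆ }, { ω₁, ω₂, ω₃, ω₄, ω₅ }, { ω₁, ω₂, ω₃, ω₄, ω₆ }, { ω₁, ω₂, ω₄, ω₅, ω₆ }, { ω₂, ω₃, ω₄, ω₅, ω₆ }, S }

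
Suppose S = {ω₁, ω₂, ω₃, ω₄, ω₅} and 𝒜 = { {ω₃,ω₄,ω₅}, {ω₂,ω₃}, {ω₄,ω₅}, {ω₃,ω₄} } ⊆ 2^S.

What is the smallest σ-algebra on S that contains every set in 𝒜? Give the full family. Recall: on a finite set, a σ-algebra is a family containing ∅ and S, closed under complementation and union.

Seed the family with 𝒜 together with ∅ and S: { ∅, {ω₂,ω₃}, {ω₃,ω₄}, {ω₄,ω₅}, {ω₃,ω₄,ω₅}, S }.
Pass 1. New:
  {ω₁,ω₂}  = {ω₃,ω₄,ω₅}ᶜ
  {ω₁,ω₂,ω₃}  = {ω₄,ω₅}ᶜ
  {ω₁,ω₂,ω₅}  = {ω₃,ω₄}ᶜ
  {ω₁,ω₄,ω₅}  = {ω₂,ω₃}ᶜ
  {ω₂,ω₃,ω₄}  = {ω₃,ω₄} ∪ {ω₂,ω₃}
  {ω₂,ω₃,ω₄,ω₅}  = {ω₄,ω₅} ∪ {ω₂,ω₃}
  |family| = 12
Pass 2 adds 6:
  {ω₁}  = {ω₂,ω₃,ω₄,ω₅}ᶜ
  {ω₁,ω₅}  = {ω₂,ω₃,ω₄}ᶜ
  {ω₁,ω₂,ω₃,ω₄}  = {ω₃,ω₄} ∪ {ω₁,ω₂,ω₃}
  {ω₁,ω₂,ω₃,ω₅}  = {ω₁,ω₂,ω₃} ∪ {ω₁,ω₂,ω₅}
  {ω₁,ω₂,ω₄,ω₅}  = {ω₁,ω₄,ω₅} ∪ {ω₁,ω₂}
  {ω₁,ω₃,ω₄,ω₅}  = {ω₁,ω₄,ω₅} ∪ {ω₃,ω₄,ω₅}
  |family| = 18
Pass 3 (5 new):
  {ω₂}  = {ω₁,ω₃,ω₄,ω₅}ᶜ
  {ω₃}  = {ω₁,ω₂,ω₄,ω₅}ᶜ
  {ω₄}  = {ω₁,ω₂,ω₃,ω₅}ᶜ
  {ω₅}  = {ω₁,ω₂,ω₃,ω₄}ᶜ
  {ω₁,ω₃,ω₄}  = {ω₃,ω₄} ∪ {ω₁}
  |family| = 23
Pass 4: +9 →
  {ω₁,ω₃}  = {ω₃} ∪ {ω₁}
  {ω₁,ω₄}  = {ω₄} ∪ {ω₁}
  {ω₂,ω₄}  = {ω₂} ∪ {ω₄}
  {ω₂,ω₅}  = {ω₁,ω₃,ω₄}ᶜ
  {ω₃,ω₅}  = {ω₅} ∪ {ω₃}
  {ω₁,ω₂,ω₄}  = {ω₁,ω₂} ∪ {ω₄}
  {ω₁,ω₃,ω₅}  = {ω₃} ∪ {ω₁,ω₅}
  {ω₂,ω₃,ω₅}  = {ω₅} ∪ {ω₂,ω₃}
  {ω₂,ω₄,ω₅}  = {ω₂} ∪ {ω₄,ω₅}
  |family| = 32
Pass 5: no new sets; the family is a σ-algebra.

|σ(𝒜)| = 32.  σ(𝒜) = { ∅, {ω₁}, {ω₂}, {ω₃}, {ω₄}, {ω₅}, {ω₁,ω₂}, {ω₁,ω₃}, {ω₁,ω₄}, {ω₁,ω₅}, {ω₂,ω₃}, {ω₂,ω₄}, {ω₂,ω₅}, {ω₃,ω₄}, {ω₃,ω₅}, {ω₄,ω₅}, {ω₁,ω₂,ω₃}, {ω₁,ω₂,ω₄}, {ω₁,ω₂,ω₅}, {ω₁,ω₃,ω₄}, {ω₁,ω₃,ω₅}, {ω₁,ω₄,ω₅}, {ω₂,ω₃,ω₄}, {ω₂,ω₃,ω₅}, {ω₂,ω₄,ω₅}, {ω₃,ω₄,ω₅}, {ω₁,ω₂,ω₃,ω₄}, {ω₁,ω₂,ω₃,ω₅}, {ω₁,ω₂,ω₄,ω₅}, {ω₁,ω₃,ω₄,ω₅}, {ω₂,ω₃,ω₄,ω₅}, S }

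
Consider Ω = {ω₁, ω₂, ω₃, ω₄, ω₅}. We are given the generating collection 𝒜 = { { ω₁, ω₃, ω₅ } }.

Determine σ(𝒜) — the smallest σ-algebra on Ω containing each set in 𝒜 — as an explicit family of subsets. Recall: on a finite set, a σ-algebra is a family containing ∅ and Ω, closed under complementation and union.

Initial family (3 sets): { ∅, { ω₁, ω₃, ω₅ }, Ω }.
Step 1. New:
  { ω₂, ω₄ }  = complement { ω₁, ω₃, ω₅ }
  [4 total]
Step 2: no new sets; the family is a σ-algebra.

σ(𝒜) = { ∅, { ω₂, ω₄ }, { ω₁, ω₃, ω₅ }, Ω }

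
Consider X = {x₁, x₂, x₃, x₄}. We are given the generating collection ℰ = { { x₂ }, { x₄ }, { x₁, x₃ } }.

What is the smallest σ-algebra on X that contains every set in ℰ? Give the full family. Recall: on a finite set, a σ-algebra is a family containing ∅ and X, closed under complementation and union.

|σ(ℰ)| = 8.  σ(ℰ) = { ∅, { x₂ }, { x₄ }, { x₁, x₃ }, { x₂, x₄ }, { x₁, x₂, x₃ }, { x₁, x₃, x₄ }, X }

Trace:
Take S₀ = ℰ ∪ {∅, X} = { ∅, { x₂ }, { x₄ }, { x₁, x₃ }, X }.
Iteration 1 (3 new):
  { x₂, x₄ }  = ᶜ of { x₁, x₃ }
  { x₁, x₂, x₃ }  = ᶜ of { x₄ }
  { x₁, x₃, x₄ }  = ᶜ of { x₂ }
  — 8 sets.
After Iteration 2 the family is unchanged; done.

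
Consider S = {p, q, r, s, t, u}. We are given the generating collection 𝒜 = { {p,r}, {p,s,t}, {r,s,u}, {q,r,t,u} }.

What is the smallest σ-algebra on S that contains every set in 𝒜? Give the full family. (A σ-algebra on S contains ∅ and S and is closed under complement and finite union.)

σ(𝒜) (64 sets): { {}, {p}, {q}, {r}, {s}, {t}, {u}, {p,q}, {p,r}, {p,s}, {p,t}, {p,u}, {q,r}, {q,s}, {q,t}, {q,u}, {r,s}, {r,t}, {r,u}, {s,t}, {s,u}, {t,u}, {p,q,r}, {p,q,s}, {p,q,t}, {p,q,u}, {p,r,s}, {p,r,t}, {p,r,u}, {p,s,t}, {p,s,u}, {p,t,u}, {q,r,s}, {q,r,t}, {q,r,u}, {q,s,t}, {q,s,u}, {q,t,u}, {r,s,t}, {r,s,u}, {r,t,u}, {s,t,u}, {p,q,r,s}, {p,q,r,t}, {p,q,r,u}, {p,q,s,t}, {p,q,s,u}, {p,q,t,u}, {p,r,s,t}, {p,r,s,u}, {p,r,t,u}, {p,s,t,u}, {q,r,s,t}, {q,r,s,u}, {q,r,t,u}, {q,s,t,u}, {r,s,t,u}, {p,q,r,s,t}, {p,q,r,s,u}, {p,q,r,t,u}, {p,q,s,t,u}, {p,r,s,t,u}, {q,r,s,t,u}, S }

Derivation:
Seed the family with 𝒜 together with ∅ and S: { {}, {p,r}, {p,s,t}, {r,s,u}, {q,r,t,u}, S }.
Pass 1: +9 →
  {p,s}  = {q,r,t,u}ᶜ
  {p,q,t}  = {r,s,u}ᶜ
  {q,r,u}  = {p,s,t}ᶜ
  {p,r,s,t}  = {p,s,t} ∪ {p,r}
  {p,r,s,u}  = {p,r} ∪ {r,s,u}
  {q,s,t,u}  = {p,r}ᶜ
  {p,q,r,t,u}  = {p,r} ∪ {q,r,t,u}
  {p,r,s,t,u}  = {p,s,t} ∪ {r,s,u}
  {q,r,s,t,u}  = {r,s,u} ∪ {q,r,t,u}
  |family| = 15
Pass 2. New:
  {p}  = {q,r,s,t,u}ᶜ
  {q}  = {p,r,s,t,u}ᶜ
  {s}  = {p,q,r,t,u}ᶜ
  {q,t}  = {p,r,s,u}ᶜ
  {q,u}  = {p,r,s,t}ᶜ
  {p,r,s}  = {p,s} ∪ {p,r}
  {p,q,r,t}  = {p,q,t} ∪ {p,r}
  {p,q,r,u}  = {q,r,u} ∪ {p,r}
  {p,q,s,t}  = {p,s,t} ∪ {p,q,t}
  {q,r,s,u}  = {q,r,u} ∪ {r,s,u}
  {p,q,r,s,t}  = {p,q,t} ∪ {p,r,s,t}
  {p,q,r,s,u}  = {q,r,u} ∪ {p,s}
  {p,q,s,t,u}  = {p,s,t} ∪ {q,s,t,u}
  |family| = 28
Pass 3 (18 new):
  {r}  = {p,q,s,t,u}ᶜ
  {t}  = {p,q,r,s,u}ᶜ
  {u}  = {p,q,r,s,t}ᶜ
  {p,q}  = {q} ∪ {p}
  {p,t}  = {q,r,s,u}ᶜ
  {q,s}  = {q} ∪ {s}
  {r,u}  = {p,q,s,t}ᶜ
  {s,t}  = {p,q,r,u}ᶜ
  {s,u}  = {p,q,r,t}ᶜ
  {p,q,r}  = {q} ∪ {p,r}
  {p,q,s}  = {q} ∪ {p,s}
  {p,q,u}  = {q,u} ∪ {p}
  {q,s,t}  = {q,t} ∪ {s}
  {q,s,u}  = {q,u} ∪ {s}
  {q,t,u}  = {p,r,s}ᶜ
  {p,q,r,s}  = {q} ∪ {p,r,s}
  {p,q,s,u}  = {p,s} ∪ {q,u}
  {p,q,t,u}  = {q,u} ∪ {p,q,t}
  |family| = 46
Pass 4: +18 →
  {p,u}  = {p} ∪ {u}
  {q,r}  = {q} ∪ {r}
  {r,s}  = {p,q,t,u}ᶜ
  {r,t}  = {p,q,s,u}ᶜ
  {t,u}  = {p,q,r,s}ᶜ
  {p,r,t}  = {q,s,u}ᶜ
  {p,r,u}  = {q,s,t}ᶜ
  {p,s,u}  = {p} ∪ {s,u}
  {p,t,u}  = {p,t} ∪ {u}
  {q,r,s}  = {r} ∪ {q,s}
  {q,r,t}  = {r} ∪ {q,t}
  {r,s,t}  = {p,q,u}ᶜ
  {r,t,u}  = {p,q,s}ᶜ
  {s,t,u}  = {p,q,r}ᶜ
  {p,r,t,u}  = {q,s}ᶜ
  {p,s,t,u}  = {p,t} ∪ {s,u}
  {q,r,s,t}  = {q,s,t} ∪ {r}
  {r,s,t,u}  = {p,q}ᶜ
  |family| = 64
Pass 5: stable.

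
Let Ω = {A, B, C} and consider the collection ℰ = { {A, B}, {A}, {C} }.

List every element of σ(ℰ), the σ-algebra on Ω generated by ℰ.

Start: ℰ ∪ {∅, Ω} = { {}, {A}, {C}, {A, B}, Ω }.
Step 1: +2 →
  {A, C}  = {C} ∪ {A}
  {B, C}  = {A}ᶜ
  (now 7)
Step 2: +1 →
  {B}  = {A, C}ᶜ
  (now 8)
Step 3: stable.

Hence σ(ℰ) has 8 members: { {}, {A}, {B}, {C}, {A, B}, {A, C}, {B, C}, Ω }.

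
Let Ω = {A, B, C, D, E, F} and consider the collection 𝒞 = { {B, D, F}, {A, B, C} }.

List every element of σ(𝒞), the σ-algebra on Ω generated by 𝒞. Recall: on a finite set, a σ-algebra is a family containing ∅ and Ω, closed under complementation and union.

Start: 𝒞 ∪ {∅, Ω} = { {}, {A, B, C}, {B, D, F}, Ω }.
Round 1 adds 3:
  {A, C, E}  = complement {B, D, F}
  {D, E, F}  = complement {A, B, C}
  {A, B, C, D, F}  = {B, D, F} ∪ {A, B, C}
  — 7 sets.
Round 2. New:
  {E}  = complement {A, B, C, D, F}
  {A, B, C, E}  = {A, B, C} ∪ {A, C, E}
  {B, D, E, F}  = {B, D, F} ∪ {D, E, F}
  {A, C, D, E, F}  = {A, C, E} ∪ {D, E, F}
  — 11 sets.
Round 3 (3 new):
  {B}  = complement {A, C, D, E, F}
  {A, C}  = complement {B, D, E, F}
  {D, F}  = complement {A, B, C, E}
  — 14 sets.
Round 4: +2 →
  {B, E}  = {B} ∪ {E}
  {A, C, D, F}  = {A, C} ∪ {D, F}
  — 16 sets.
Round 5 adds nothing — fixpoint reached.

σ(𝒞) = { {}, {B}, {E}, {A, C}, {B, E}, {D, F}, {A, B, C}, {A, C, E}, {B, D, F}, {D, E, F}, {A, B, C, E}, {A, C, D, F}, {B, D, E, F}, {A, B, C, D, F}, {A, C, D, E, F}, Ω }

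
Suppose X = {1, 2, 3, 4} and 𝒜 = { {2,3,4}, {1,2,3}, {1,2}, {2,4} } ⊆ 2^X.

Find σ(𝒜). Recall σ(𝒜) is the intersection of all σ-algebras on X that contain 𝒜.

Answer: σ(𝒜) = { ∅, {1}, {2}, {3}, {4}, {1,2}, {1,3}, {1,4}, {2,3}, {2,4}, {3,4}, {1,2,3}, {1,2,4}, {1,3,4}, {2,3,4}, X }

Trace:
Start: 𝒜 ∪ {∅, X} = { ∅, {1,2}, {2,4}, {1,2,3}, {2,3,4}, X }.
Iteration 1 (5 new):
  {1}  = {2,3,4}ᶜ
  {4}  = {1,2,3}ᶜ
  {1,3}  = {2,4}ᶜ
  {3,4}  = {1,2}ᶜ
  {1,2,4}  = {1,2} ∪ {2,4}
  |family| = 11
Iteration 2: +3 →
  {3}  = {1,2,4}ᶜ
  {1,4}  = {4} ∪ {1}
  {1,3,4}  = {3,4} ∪ {1,3}
  |family| = 14
Iteration 3 adds 2:
  {2}  = {1,3,4}ᶜ
  {2,3}  = {1,4}ᶜ
  |family| = 16
After Iteration 4 the family is unchanged; done.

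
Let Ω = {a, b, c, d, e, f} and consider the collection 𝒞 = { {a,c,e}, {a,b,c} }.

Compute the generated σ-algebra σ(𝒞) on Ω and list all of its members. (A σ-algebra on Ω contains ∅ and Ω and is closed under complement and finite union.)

σ(𝒞) = { {}, {b}, {e}, {a,c}, {b,e}, {d,f}, {a,b,c}, {a,c,e}, {b,d,f}, {d,e,f}, {a,b,c,e}, {a,c,d,f}, {b,d,e,f}, {a,b,c,d,f}, {a,c,d,e,f}, Ω }

Working:
Seed the family with 𝒞 together with ∅ and Ω: { {}, {a,b,c}, {a,c,e}, Ω }.
Iteration 1 (3 new):
  {b,d,f}  = {a,c,e}ᶜ
  {d,e,f}  = {a,b,c}ᶜ
  {a,b,c,e}  = {a,c,e} ∪ {a,b,c}
Iteration 2: +4 →
  {d,f}  = {a,b,c,e}ᶜ
  {b,d,e,f}  = {b,d,f} ∪ {d,e,f}
  {a,b,c,d,f}  = {b,d,f} ∪ {a,b,c}
  {a,c,d,e,f}  = {a,c,e} ∪ {d,e,f}
Iteration 3: 3 new —
  {b}  = {a,c,d,e,f}ᶜ
  {e}  = {a,b,c,d,f}ᶜ
  {a,c}  = {b,d,e,f}ᶜ
Iteration 4: +2 →
  {b,e}  = {b} ∪ {e}
  {a,c,d,f}  = {a,c} ∪ {d,f}
Iteration 5: closed — nothing new.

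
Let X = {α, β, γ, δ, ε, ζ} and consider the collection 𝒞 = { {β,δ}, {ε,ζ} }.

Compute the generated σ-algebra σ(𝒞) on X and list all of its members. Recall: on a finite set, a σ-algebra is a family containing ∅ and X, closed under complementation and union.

Begin from { ∅, {β,δ}, {ε,ζ}, X } (that is, 𝒞 plus ∅ and X).
Step 1. New:
  {α,β,γ,δ}  = complement {ε,ζ}
  {α,γ,ε,ζ}  = complement {β,δ}
  {β,δ,ε,ζ}  = {ε,ζ} ∪ {β,δ}
  |family| = 7
Step 2 (1 new):
  {α,γ}  = complement {β,δ,ε,ζ}
  |family| = 8
Step 3: no new sets; the family is a σ-algebra.

|σ(𝒞)| = 8.  σ(𝒞) = { ∅, {α,γ}, {β,δ}, {ε,ζ}, {α,β,γ,δ}, {α,γ,ε,ζ}, {β,δ,ε,ζ}, X }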